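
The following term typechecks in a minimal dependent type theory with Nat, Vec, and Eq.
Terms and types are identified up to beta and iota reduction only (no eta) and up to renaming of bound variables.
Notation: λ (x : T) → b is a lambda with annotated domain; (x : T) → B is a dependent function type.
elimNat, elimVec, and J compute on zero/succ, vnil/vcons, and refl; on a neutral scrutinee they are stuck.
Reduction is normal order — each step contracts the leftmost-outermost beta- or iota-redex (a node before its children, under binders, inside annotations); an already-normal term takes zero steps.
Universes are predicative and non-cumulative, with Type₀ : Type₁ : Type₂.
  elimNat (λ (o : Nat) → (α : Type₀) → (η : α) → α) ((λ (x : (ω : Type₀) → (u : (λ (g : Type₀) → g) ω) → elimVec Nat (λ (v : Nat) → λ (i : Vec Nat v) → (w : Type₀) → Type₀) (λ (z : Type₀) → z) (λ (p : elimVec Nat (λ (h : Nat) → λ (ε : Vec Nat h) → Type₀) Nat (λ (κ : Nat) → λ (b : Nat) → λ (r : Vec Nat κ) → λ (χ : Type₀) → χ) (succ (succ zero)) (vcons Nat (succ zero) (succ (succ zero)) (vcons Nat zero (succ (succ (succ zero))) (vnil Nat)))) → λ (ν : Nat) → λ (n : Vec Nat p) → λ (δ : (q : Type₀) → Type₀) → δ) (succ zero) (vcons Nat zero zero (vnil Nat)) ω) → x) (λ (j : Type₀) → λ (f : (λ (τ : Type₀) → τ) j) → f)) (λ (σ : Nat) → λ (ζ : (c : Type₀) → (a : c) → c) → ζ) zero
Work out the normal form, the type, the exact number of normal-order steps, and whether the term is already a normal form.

normal form:
  λ (o : Type₀) → λ (α : o) → α
type:
  (o : Type₀) → (α : o) → o
reduction steps (normal order): 3
started in normal form: no
first redex: an elimNat iota-redex


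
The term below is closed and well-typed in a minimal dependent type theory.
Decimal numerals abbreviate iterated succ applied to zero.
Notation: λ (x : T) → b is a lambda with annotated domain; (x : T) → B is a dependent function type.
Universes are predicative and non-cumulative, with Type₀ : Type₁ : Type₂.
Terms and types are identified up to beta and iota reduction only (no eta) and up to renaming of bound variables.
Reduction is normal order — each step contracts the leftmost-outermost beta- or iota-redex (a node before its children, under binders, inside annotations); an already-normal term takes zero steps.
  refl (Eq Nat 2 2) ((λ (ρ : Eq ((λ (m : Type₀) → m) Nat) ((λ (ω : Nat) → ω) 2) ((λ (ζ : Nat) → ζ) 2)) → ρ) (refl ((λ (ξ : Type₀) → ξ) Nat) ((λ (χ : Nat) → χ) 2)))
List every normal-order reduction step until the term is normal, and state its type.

reduction (normal order):
  refl (Eq Nat 2 2) ((λ (ρ : Eq ((λ (m : Type₀) → m) Nat) ((λ (ω : Nat) → ω) 2) ((λ (ζ : Nat) → ζ) 2)) → ρ) (refl ((λ (ξ : Type₀) → ξ) Nat) ((λ (χ : Nat) → χ) 2)))
  ~> refl (Eq Nat 2 2) (refl ((λ (ρ : Type₀) → ρ) Nat) ((λ (m : Nat) → m) 2))
  ~> refl (Eq Nat 2 2) (refl Nat ((λ (ρ : Nat) → ρ) 2))
  ~> refl (Eq Nat 2 2) (refl Nat 2)
inferred type:
  Eq (Eq Nat 2 2) (refl Nat 2) (refl Nat 2)


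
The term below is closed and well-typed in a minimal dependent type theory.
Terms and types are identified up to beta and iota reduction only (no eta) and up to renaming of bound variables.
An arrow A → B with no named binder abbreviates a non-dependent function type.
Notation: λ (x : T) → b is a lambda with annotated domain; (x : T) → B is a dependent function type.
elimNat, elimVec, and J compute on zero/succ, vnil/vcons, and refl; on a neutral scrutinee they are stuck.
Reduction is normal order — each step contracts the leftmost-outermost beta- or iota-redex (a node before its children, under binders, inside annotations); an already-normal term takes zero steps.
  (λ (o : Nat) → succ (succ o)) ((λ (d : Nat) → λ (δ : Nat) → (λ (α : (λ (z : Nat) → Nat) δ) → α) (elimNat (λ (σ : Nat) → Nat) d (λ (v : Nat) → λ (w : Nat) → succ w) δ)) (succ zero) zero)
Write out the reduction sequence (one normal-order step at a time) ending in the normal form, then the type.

reduction (normal order):
  (λ (o : Nat) → succ (succ o)) ((λ (d : Nat) → λ (δ : Nat) → (λ (α : (λ (z : Nat) → Nat) δ) → α) (elimNat (λ (σ : Nat) → Nat) d (λ (v : Nat) → λ (w : Nat) → succ w) δ)) (succ zero) zero)
  ~> succ (succ ((λ (o : Nat) → λ (d : Nat) → (λ (δ : (λ (α : Nat) → Nat) d) → δ) (elimNat (λ (z : Nat) → Nat) o (λ (σ : Nat) → λ (v : Nat) → succ v) d)) (succ zero) zero))
  ~> succ (succ ((λ (o : Nat) → (λ (d : (λ (δ : Nat) → Nat) o) → d) (elimNat (λ (α : Nat) → Nat) (succ zero) (λ (z : Nat) → λ (σ : Nat) → succ σ) o)) zero))
  ~> succ (succ ((λ (o : (λ (d : Nat) → Nat) zero) → o) (elimNat (λ (δ : Nat) → Nat) (succ zero) (λ (α : Nat) → λ (z : Nat) → succ z) zero)))
  ~> succ (succ (elimNat (λ (o : Nat) → Nat) (succ zero) (λ (d : Nat) → λ (δ : Nat) → succ δ) zero))
  ~> succ (succ (succ zero))
type:
  Nat


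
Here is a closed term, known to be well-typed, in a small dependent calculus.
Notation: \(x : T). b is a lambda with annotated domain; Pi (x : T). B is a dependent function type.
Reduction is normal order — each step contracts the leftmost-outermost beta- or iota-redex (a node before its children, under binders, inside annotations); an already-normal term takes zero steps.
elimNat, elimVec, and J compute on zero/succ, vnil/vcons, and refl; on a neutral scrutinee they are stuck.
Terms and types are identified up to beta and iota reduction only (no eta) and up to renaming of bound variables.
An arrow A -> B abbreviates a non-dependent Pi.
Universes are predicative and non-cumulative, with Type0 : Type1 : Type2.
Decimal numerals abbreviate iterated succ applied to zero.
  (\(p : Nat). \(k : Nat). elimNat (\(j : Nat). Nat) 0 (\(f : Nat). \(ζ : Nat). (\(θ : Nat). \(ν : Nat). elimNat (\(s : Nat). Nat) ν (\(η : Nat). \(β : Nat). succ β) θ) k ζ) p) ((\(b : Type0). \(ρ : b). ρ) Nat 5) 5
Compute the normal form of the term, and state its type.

normal form:
  25
type:
  Nat


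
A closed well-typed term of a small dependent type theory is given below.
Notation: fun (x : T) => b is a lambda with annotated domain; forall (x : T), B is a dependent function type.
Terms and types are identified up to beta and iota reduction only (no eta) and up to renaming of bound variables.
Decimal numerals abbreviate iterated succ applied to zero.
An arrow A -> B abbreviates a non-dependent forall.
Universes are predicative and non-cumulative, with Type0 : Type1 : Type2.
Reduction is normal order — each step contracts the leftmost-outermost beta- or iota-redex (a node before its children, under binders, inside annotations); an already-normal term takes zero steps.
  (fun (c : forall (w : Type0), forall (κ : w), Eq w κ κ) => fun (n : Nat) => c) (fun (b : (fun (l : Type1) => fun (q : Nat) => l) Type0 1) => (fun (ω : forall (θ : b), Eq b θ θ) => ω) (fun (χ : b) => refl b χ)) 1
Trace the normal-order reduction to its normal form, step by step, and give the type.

normal-order reduction:
  (fun (c : forall (w : Type0), forall (κ : w), Eq w κ κ) => fun (n : Nat) => c) (fun (b : (fun (l : Type1) => fun (q : Nat) => l) Type0 1) => (fun (ω : forall (θ : b), Eq b θ θ) => ω) (fun (χ : b) => refl b χ)) 1
  ~> (fun (c : Nat) => fun (w : (fun (κ : Type1) => fun (n : Nat) => κ) Type0 1) => (fun (b : forall (l : w), Eq w l l) => b) (fun (q : w) => refl w q)) 1
  ~> fun (c : (fun (w : Type1) => fun (κ : Nat) => w) Type0 1) => (fun (n : forall (b : c), Eq c b b) => n) (fun (l : c) => refl c l)
  ~> fun (c : (fun (w : Nat) => Type0) 1) => (fun (κ : forall (n : c), Eq c n n) => κ) (fun (b : c) => refl c b)
  ~> fun (c : Type0) => (fun (w : forall (κ : c), Eq c κ κ) => w) (fun (n : c) => refl c n)
  ~> fun (c : Type0) => fun (w : c) => refl c w
the term's type:
  forall (c : Type0), forall (w : c), Eq c w w


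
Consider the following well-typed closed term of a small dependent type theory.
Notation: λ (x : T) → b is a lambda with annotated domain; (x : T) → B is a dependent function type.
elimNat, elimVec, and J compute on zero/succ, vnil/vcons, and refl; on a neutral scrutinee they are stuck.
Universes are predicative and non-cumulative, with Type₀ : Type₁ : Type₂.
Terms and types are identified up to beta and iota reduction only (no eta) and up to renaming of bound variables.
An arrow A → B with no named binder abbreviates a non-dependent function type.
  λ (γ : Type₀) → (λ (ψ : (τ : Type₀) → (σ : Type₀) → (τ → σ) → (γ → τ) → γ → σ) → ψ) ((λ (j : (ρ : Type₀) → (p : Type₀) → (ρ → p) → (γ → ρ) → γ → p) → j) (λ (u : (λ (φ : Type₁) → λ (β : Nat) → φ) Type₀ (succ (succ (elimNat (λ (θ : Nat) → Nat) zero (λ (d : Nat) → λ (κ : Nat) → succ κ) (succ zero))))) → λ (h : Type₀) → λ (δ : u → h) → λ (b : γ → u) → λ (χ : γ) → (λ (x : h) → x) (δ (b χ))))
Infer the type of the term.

type:
  (γ : Type₀) → (ψ : Type₀) → (τ : Type₀) → (ψ → τ) → (γ → ψ) → γ → τ


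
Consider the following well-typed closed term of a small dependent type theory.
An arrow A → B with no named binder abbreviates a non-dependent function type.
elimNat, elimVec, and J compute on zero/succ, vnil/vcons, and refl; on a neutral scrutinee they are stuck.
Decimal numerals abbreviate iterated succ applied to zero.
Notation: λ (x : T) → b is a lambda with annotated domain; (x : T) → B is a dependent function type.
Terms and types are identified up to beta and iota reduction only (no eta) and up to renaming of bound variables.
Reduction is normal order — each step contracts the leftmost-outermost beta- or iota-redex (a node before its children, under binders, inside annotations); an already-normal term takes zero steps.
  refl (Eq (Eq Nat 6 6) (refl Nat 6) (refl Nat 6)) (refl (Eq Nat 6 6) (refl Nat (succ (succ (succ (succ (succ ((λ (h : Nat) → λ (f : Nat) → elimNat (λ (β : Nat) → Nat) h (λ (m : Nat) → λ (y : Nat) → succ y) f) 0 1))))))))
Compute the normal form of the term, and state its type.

normal form:
  refl (Eq (Eq Nat 6 6) (refl Nat 6) (refl Nat 6)) (refl (Eq Nat 6 6) (refl Nat 6))
the term's type:
  Eq (Eq (Eq Nat 6 6) (refl Nat 6) (refl Nat 6)) (refl (Eq Nat 6 6) (refl Nat 6)) (refl (Eq Nat 6 6) (refl Nat 6))


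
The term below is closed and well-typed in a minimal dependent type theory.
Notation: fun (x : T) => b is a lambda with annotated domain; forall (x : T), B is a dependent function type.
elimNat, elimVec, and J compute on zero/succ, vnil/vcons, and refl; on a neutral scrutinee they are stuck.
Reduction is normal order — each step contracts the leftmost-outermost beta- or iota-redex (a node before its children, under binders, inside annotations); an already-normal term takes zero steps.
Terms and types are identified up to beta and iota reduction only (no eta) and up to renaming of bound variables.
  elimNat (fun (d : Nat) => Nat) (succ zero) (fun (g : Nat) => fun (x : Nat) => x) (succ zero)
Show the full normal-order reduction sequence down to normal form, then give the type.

normal-order reduction sequence:
  elimNat (fun (d : Nat) => Nat) (succ zero) (fun (g : Nat) => fun (x : Nat) => x) (succ zero)
  ~> (fun (d : Nat) => fun (g : Nat) => g) zero (elimNat (fun (x : Nat) => Nat) (succ zero) (fun (t : Nat) => fun (n : Nat) => n) zero)
  ~> (fun (d : Nat) => d) (elimNat (fun (g : Nat) => Nat) (succ zero) (fun (x : Nat) => fun (t : Nat) => t) zero)
  ~> elimNat (fun (d : Nat) => Nat) (succ zero) (fun (g : Nat) => fun (x : Nat) => x) zero
  ~> succ zero
the term's type:
  Nat


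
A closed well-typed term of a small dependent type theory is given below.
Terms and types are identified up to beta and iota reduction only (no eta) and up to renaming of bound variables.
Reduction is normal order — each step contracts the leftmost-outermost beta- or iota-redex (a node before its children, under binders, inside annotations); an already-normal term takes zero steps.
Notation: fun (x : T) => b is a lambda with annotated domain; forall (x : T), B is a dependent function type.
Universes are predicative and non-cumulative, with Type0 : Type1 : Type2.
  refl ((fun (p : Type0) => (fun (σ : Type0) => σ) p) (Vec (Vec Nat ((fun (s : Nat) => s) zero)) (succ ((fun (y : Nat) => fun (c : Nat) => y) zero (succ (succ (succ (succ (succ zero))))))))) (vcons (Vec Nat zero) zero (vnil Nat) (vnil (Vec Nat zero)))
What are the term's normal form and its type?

resulting normal form:
  refl (Vec (Vec Nat zero) (succ zero)) (vcons (Vec Nat zero) zero (vnil Nat) (vnil (Vec Nat zero)))
type:
  Eq (Vec (Vec Nat zero) (succ zero)) (vcons (Vec Nat zero) zero (vnil Nat) (vnil (Vec Nat zero))) (vcons (Vec Nat zero) zero (vnil Nat) (vnil (Vec Nat zero)))


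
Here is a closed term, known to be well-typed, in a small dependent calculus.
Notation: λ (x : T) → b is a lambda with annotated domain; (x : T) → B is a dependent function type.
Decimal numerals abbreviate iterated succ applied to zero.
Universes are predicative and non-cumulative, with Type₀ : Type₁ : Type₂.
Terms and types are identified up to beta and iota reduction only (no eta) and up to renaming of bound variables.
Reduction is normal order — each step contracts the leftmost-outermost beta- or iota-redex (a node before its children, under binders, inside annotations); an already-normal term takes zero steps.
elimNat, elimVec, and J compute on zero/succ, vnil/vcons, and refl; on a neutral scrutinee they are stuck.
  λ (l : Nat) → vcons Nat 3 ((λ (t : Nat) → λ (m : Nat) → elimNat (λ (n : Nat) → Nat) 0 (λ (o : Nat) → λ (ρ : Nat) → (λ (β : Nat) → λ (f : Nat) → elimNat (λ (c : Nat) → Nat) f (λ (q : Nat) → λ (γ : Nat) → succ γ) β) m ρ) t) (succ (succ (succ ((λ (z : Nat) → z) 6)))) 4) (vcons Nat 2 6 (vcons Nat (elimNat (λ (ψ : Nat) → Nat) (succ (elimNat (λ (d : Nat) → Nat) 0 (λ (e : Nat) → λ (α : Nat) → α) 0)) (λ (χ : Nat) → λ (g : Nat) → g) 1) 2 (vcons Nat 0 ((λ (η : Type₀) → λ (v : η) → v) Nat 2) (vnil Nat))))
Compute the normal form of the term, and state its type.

reduced normal form:
  λ (l : Nat) → vcons Nat 3 36 (vcons Nat 2 6 (vcons Nat 1 2 (vcons Nat 0 2 (vnil Nat))))
type:
  (l : Nat) → Vec Nat 4


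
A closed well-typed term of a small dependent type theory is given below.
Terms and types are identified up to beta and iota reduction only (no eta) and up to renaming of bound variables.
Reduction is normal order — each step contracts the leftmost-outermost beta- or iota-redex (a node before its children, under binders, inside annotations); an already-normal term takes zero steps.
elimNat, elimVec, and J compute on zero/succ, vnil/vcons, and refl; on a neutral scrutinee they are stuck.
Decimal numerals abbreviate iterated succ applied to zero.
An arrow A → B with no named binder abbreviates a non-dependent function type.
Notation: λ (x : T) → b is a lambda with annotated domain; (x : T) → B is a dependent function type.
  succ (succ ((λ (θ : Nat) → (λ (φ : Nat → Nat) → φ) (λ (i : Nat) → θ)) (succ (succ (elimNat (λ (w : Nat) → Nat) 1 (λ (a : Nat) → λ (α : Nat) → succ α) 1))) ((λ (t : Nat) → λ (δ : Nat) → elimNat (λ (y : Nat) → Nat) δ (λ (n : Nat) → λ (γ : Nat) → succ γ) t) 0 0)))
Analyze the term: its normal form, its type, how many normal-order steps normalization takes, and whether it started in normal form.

reduced normal form:
  6
inferred type:
  Nat
reduction steps (normal order): 7
term was already normal: no
first redex: a beta-redex


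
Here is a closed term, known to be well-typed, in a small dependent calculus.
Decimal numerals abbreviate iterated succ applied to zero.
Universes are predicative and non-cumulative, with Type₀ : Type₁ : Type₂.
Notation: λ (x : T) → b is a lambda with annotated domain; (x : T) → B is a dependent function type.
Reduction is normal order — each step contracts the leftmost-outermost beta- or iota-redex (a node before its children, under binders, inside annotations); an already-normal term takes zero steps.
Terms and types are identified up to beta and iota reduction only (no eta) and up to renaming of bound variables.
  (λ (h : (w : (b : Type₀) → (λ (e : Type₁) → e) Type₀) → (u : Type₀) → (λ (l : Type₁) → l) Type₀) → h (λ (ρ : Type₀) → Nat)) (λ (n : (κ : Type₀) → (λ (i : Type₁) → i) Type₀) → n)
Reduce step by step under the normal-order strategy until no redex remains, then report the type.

normal-order reduction sequence:
  (λ (h : (w : (b : Type₀) → (λ (e : Type₁) → e) Type₀) → (u : Type₀) → (λ (l : Type₁) → l) Type₀) → h (λ (ρ : Type₀) → Nat)) (λ (n : (κ : Type₀) → (λ (i : Type₁) → i) Type₀) → n)
  ~> (λ (h : (w : Type₀) → (λ (b : Type₁) → b) Type₀) → h) (λ (e : Type₀) → Nat)
  ~> λ (h : Type₀) → Nat
inferred type:
  (h : Type₀) → Type₀


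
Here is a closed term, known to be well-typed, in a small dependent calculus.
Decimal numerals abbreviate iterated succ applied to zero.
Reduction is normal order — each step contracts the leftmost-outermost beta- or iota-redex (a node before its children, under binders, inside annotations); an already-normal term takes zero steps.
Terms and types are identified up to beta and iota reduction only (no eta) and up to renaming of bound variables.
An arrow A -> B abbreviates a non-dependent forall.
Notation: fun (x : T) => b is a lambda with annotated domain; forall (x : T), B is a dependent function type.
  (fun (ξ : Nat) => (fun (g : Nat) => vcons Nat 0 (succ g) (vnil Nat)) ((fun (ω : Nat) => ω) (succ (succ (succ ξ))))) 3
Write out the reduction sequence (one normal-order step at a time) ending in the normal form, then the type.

normal-order reduction:
  (fun (ξ : Nat) => (fun (g : Nat) => vcons Nat 0 (succ g) (vnil Nat)) ((fun (ω : Nat) => ω) (succ (succ (succ ξ))))) 3
  ~> (fun (ξ : Nat) => vcons Nat 0 (succ ξ) (vnil Nat)) ((fun (g : Nat) => g) 6)
  ~> vcons Nat 0 (succ ((fun (ξ : Nat) => ξ) 6)) (vnil Nat)
  ~> vcons Nat 0 7 (vnil Nat)
the term's type:
  Vec Nat 1


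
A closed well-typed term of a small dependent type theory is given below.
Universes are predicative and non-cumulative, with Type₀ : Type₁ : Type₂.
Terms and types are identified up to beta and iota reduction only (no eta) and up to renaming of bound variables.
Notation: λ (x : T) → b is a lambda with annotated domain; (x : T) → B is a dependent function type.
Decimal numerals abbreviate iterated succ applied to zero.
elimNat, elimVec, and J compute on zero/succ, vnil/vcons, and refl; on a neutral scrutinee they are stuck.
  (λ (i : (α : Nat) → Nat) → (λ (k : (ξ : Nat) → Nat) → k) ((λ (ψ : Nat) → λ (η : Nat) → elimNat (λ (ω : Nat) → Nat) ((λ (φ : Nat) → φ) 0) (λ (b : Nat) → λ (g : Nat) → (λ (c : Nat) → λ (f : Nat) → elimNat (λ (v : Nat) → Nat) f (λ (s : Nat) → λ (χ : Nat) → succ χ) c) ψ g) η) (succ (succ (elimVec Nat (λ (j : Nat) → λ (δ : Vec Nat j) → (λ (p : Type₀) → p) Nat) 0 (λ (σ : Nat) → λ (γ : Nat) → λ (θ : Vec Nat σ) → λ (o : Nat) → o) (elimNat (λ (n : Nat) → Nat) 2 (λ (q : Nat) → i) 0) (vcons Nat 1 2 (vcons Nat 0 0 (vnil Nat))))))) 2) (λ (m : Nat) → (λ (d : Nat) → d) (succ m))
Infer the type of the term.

the term's type:
  Nat


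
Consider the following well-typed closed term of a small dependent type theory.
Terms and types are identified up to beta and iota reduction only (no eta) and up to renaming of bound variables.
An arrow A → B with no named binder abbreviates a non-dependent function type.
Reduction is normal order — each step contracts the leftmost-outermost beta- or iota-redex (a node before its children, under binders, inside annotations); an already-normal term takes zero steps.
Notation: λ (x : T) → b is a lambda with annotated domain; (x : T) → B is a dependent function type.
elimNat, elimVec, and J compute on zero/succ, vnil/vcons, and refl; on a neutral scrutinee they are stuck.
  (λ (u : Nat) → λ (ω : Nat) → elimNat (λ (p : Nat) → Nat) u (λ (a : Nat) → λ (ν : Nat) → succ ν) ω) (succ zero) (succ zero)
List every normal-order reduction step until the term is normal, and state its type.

reduction (normal order):
  (λ (u : Nat) → λ (ω : Nat) → elimNat (λ (p : Nat) → Nat) u (λ (a : Nat) → λ (ν : Nat) → succ ν) ω) (succ zero) (succ zero)
  ~> (λ (u : Nat) → elimNat (λ (ω : Nat) → Nat) (succ zero) (λ (p : Nat) → λ (a : Nat) → succ a) u) (succ zero)
  ~> elimNat (λ (u : Nat) → Nat) (succ zero) (λ (ω : Nat) → λ (p : Nat) → succ p) (succ zero)
  ~> (λ (u : Nat) → λ (ω : Nat) → succ ω) zero (elimNat (λ (p : Nat) → Nat) (succ zero) (λ (a : Nat) → λ (ν : Nat) → succ ν) zero)
  ~> (λ (u : Nat) → succ u) (elimNat (λ (ω : Nat) → Nat) (succ zero) (λ (p : Nat) → λ (a : Nat) → succ a) zero)
  ~> succ (elimNat (λ (u : Nat) → Nat) (succ zero) (λ (ω : Nat) → λ (p : Nat) → succ p) zero)
  ~> succ (succ zero)
the term's type:
  Nat


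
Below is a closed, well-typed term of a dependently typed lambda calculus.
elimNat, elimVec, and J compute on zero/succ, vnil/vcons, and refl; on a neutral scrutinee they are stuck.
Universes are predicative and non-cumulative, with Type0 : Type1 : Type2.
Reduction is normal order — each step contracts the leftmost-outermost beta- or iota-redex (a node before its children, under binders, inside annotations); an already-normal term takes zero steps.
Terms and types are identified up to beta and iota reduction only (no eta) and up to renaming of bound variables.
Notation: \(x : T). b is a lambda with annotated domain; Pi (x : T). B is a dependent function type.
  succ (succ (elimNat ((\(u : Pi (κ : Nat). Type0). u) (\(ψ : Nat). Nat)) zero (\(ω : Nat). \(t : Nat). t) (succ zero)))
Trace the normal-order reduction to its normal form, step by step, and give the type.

reduction (normal order):
  succ (succ (elimNat ((\(u : Pi (κ : Nat). Type0). u) (\(ψ : Nat). Nat)) zero (\(ω : Nat). \(t : Nat). t) (succ zero)))
  ~> succ (succ ((\(u : Nat). \(κ : Nat). κ) zero (elimNat ((\(ψ : Pi (ω : Nat). Type0). ψ) (\(t : Nat). Nat)) zero (\(γ : Nat). \(o : Nat). o) zero)))
  ~> succ (succ ((\(u : Nat). u) (elimNat ((\(κ : Pi (ψ : Nat). Type0). κ) (\(ω : Nat). Nat)) zero (\(t : Nat). \(γ : Nat). γ) zero)))
  ~> succ (succ (elimNat ((\(u : Pi (κ : Nat). Type0). u) (\(ψ : Nat). Nat)) zero (\(ω : Nat). \(t : Nat). t) zero))
  ~> succ (succ zero)
inferred type:
  Nat


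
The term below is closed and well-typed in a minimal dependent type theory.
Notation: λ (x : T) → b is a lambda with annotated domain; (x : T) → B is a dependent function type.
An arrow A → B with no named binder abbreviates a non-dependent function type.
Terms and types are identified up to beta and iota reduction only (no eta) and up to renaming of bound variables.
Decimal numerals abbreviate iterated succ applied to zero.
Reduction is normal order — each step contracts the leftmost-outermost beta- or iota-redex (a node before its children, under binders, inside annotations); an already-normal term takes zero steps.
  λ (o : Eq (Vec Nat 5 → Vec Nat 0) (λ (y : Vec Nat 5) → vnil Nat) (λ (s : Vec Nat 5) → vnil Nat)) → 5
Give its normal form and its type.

resulting normal form:
  λ (o : Eq (Vec Nat 5 → Vec Nat 0) (λ (y : Vec Nat 5) → vnil Nat) (λ (s : Vec Nat 5) → vnil Nat)) → 5
type:
  Eq (Vec Nat 5 → Vec Nat 0) (λ (o : Vec Nat 5) → vnil Nat) (λ (y : Vec Nat 5) → vnil Nat) → Nat
observation: the term is already in normal form.


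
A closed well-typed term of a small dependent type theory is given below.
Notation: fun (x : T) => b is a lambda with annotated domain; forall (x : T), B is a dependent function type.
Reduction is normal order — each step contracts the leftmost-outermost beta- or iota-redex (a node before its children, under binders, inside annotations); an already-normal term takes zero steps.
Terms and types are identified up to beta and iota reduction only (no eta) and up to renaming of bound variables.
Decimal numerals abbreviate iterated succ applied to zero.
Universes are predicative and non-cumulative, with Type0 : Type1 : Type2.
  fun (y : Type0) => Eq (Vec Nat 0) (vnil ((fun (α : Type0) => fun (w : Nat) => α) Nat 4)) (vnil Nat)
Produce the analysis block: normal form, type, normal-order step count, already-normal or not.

reduced normal form:
  fun (y : Type0) => Eq (Vec Nat 0) (vnil Nat) (vnil Nat)
type:
  forall (y : Type0), Type0
normal-order step count: 2
term was already normal: no
first redex: a beta-redex


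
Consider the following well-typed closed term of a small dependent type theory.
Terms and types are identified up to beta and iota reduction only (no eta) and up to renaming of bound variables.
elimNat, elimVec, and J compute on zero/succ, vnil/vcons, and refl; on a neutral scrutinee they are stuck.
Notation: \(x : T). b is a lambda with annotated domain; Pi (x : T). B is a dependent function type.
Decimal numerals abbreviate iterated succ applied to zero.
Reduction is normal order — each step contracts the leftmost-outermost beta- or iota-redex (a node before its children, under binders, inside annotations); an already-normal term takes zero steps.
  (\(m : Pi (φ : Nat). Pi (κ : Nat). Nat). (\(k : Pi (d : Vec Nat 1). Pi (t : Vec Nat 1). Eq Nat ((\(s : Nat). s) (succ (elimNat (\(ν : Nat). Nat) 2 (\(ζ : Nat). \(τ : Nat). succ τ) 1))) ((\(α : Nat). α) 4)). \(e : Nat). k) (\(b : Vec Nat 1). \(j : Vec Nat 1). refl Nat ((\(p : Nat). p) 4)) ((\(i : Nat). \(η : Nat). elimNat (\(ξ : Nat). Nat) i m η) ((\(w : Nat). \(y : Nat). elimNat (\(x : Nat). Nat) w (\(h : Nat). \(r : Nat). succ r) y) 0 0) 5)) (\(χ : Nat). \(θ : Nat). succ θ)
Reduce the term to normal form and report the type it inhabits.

reduced normal form:
  \(m : Vec Nat 1). \(φ : Vec Nat 1). refl Nat 4
inferred type:
  Pi (m : Vec Nat 1). Pi (φ : Vec Nat 1). Eq Nat 4 4


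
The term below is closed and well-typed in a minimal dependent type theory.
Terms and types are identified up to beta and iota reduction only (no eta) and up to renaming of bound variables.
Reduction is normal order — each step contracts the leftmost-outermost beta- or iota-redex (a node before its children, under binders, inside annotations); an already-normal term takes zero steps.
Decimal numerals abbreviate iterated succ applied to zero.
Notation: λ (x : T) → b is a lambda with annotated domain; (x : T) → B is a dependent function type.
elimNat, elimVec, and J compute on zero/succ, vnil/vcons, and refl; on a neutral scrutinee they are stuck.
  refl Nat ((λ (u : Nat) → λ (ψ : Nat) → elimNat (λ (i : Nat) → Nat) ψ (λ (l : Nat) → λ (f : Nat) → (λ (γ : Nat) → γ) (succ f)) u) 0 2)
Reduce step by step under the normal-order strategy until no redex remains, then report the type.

normal-order reduction:
  refl Nat ((λ (u : Nat) → λ (ψ : Nat) → elimNat (λ (i : Nat) → Nat) ψ (λ (l : Nat) → λ (f : Nat) → (λ (γ : Nat) → γ) (succ f)) u) 0 2)
  ~> refl Nat ((λ (u : Nat) → elimNat (λ (ψ : Nat) → Nat) u (λ (i : Nat) → λ (l : Nat) → (λ (f : Nat) → f) (succ l)) 0) 2)
  ~> refl Nat (elimNat (λ (u : Nat) → Nat) 2 (λ (ψ : Nat) → λ (i : Nat) → (λ (l : Nat) → l) (succ i)) 0)
  ~> refl Nat 2
inferred type:
  Eq Nat 2 2


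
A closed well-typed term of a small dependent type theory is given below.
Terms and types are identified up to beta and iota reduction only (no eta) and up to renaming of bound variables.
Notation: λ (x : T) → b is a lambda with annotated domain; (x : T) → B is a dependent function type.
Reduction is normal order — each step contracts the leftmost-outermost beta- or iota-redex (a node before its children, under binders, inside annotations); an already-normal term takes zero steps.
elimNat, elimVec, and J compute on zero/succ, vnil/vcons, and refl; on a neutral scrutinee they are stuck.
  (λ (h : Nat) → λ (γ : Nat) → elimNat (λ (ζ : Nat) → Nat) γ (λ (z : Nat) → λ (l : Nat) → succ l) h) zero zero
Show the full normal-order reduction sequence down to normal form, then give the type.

reduction (normal order):
  (λ (h : Nat) → λ (γ : Nat) → elimNat (λ (ζ : Nat) → Nat) γ (λ (z : Nat) → λ (l : Nat) → succ l) h) zero zero
  ~> (λ (h : Nat) → elimNat (λ (γ : Nat) → Nat) h (λ (ζ : Nat) → λ (z : Nat) → succ z) zero) zero
  ~> elimNat (λ (h : Nat) → Nat) zero (λ (γ : Nat) → λ (ζ : Nat) → succ ζ) zero
  ~> zero
inferred type:
  Nat


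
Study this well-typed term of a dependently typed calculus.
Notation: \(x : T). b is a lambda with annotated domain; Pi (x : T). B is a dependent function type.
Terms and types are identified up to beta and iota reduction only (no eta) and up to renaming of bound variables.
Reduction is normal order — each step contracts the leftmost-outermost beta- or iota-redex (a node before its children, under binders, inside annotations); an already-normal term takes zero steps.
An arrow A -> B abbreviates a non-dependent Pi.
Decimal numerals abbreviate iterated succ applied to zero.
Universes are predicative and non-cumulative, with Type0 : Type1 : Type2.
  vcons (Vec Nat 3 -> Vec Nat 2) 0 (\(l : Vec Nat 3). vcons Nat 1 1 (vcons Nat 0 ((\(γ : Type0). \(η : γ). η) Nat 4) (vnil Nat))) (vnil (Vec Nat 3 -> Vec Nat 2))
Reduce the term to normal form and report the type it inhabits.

normal form:
  vcons (Vec Nat 3 -> Vec Nat 2) 0 (\(l : Vec Nat 3). vcons Nat 1 1 (vcons Nat 0 4 (vnil Nat))) (vnil (Vec Nat 3 -> Vec Nat 2))
inferred type:
  Vec (Vec Nat 3 -> Vec Nat 2) 1
observation: the term reaches its normal form after 2 normal-order steps.


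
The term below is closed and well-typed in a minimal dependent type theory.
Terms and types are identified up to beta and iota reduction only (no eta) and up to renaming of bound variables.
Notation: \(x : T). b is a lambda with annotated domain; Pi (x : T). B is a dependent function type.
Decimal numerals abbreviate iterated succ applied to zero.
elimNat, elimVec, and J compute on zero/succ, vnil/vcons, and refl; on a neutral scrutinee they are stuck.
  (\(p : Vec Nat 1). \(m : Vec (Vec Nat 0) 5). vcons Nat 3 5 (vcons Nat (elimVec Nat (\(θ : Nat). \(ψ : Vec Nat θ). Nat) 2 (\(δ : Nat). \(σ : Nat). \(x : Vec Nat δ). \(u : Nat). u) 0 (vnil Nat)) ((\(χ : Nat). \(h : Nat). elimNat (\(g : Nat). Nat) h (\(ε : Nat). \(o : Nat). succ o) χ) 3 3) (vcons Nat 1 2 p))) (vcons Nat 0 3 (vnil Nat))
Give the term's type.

inferred type:
  Pi (p : Vec (Vec Nat 0) 5). Vec Nat 4


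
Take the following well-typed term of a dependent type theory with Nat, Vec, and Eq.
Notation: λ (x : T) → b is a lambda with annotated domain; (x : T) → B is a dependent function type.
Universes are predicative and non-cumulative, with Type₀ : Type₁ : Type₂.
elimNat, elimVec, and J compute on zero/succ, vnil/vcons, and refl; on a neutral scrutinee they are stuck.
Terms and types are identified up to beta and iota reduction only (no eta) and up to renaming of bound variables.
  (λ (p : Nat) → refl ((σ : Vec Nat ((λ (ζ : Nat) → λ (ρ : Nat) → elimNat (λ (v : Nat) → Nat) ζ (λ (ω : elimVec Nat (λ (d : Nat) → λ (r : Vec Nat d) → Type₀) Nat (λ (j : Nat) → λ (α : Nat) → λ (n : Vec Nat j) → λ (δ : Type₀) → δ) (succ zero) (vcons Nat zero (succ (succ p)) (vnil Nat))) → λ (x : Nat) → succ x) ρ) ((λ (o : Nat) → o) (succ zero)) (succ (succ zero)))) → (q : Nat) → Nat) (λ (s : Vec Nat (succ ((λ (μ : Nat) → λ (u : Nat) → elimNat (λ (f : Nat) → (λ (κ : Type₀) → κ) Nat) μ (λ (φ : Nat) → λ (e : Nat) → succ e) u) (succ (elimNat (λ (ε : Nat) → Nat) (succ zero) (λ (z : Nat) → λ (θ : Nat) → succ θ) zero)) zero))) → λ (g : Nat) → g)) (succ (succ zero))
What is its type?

inferred type:
  Eq ((p : Vec Nat (succ (succ (succ zero)))) → (σ : Nat) → Nat) (λ (ζ : Vec Nat (succ (succ (succ zero)))) → λ (ρ : Nat) → ρ) (λ (v : Vec Nat (succ (succ (succ zero)))) → λ (ω : Nat) → ω)


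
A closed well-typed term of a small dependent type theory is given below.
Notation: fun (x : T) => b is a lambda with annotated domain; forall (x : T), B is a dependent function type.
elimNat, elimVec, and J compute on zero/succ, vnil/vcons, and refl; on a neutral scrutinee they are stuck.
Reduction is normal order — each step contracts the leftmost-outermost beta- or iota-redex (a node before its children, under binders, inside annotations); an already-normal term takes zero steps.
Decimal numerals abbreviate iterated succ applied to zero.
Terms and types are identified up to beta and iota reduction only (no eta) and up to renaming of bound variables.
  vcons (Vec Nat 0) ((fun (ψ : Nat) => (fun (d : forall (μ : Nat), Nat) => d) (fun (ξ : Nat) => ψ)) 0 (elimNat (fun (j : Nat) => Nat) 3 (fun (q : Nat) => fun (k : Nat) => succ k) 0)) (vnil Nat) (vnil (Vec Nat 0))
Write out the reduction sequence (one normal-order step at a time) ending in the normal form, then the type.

normal-order reduction:
  vcons (Vec Nat 0) ((fun (ψ : Nat) => (fun (d : forall (μ : Nat), Nat) => d) (fun (ξ : Nat) => ψ)) 0 (elimNat (fun (j : Nat) => Nat) 3 (fun (q : Nat) => fun (k : Nat) => succ k) 0)) (vnil Nat) (vnil (Vec Nat 0))
  ~> vcons (Vec Nat 0) ((fun (ψ : forall (d : Nat), Nat) => ψ) (fun (μ : Nat) => 0) (elimNat (fun (ξ : Nat) => Nat) 3 (fun (j : Nat) => fun (q : Nat) => succ q) 0)) (vnil Nat) (vnil (Vec Nat 0))
  ~> vcons (Vec Nat 0) ((fun (ψ : Nat) => 0) (elimNat (fun (d : Nat) => Nat) 3 (fun (μ : Nat) => fun (ξ : Nat) => succ ξ) 0)) (vnil Nat) (vnil (Vec Nat 0))
  ~> vcons (Vec Nat 0) 0 (vnil Nat) (vnil (Vec Nat 0))
inferred type:
  Vec (Vec Nat 0) 1


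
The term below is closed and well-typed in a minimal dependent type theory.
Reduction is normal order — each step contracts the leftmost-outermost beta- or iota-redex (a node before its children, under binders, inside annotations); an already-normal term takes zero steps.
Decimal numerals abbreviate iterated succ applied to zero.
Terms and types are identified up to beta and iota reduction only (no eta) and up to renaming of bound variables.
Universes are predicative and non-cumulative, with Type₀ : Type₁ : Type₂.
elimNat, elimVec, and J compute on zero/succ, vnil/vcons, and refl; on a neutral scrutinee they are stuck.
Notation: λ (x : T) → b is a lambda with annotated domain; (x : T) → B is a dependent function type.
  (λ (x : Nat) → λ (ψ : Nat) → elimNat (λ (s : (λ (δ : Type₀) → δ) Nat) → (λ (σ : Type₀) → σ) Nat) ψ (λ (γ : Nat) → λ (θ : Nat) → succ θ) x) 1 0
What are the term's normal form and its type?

normal form:
  1
type:
  Nat


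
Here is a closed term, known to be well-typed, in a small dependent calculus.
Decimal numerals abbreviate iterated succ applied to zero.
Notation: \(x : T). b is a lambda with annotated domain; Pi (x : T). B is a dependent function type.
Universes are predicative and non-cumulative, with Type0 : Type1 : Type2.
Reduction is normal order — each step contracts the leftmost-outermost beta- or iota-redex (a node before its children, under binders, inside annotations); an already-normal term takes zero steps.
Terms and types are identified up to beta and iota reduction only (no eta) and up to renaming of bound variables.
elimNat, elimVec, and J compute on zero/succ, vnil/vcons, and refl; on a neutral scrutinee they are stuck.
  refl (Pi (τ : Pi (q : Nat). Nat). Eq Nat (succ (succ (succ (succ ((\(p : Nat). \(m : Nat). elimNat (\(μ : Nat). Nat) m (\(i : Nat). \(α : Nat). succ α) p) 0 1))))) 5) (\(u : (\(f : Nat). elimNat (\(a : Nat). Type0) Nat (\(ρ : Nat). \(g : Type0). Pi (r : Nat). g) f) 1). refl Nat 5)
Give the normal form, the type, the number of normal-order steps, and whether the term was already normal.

normal form:
  refl (Pi (τ : Pi (q : Nat). Nat). Eq Nat 5 5) (\(p : Pi (m : Nat). Nat). refl Nat 5)
the term's type:
  Eq (Pi (τ : Pi (q : Nat). Nat). Eq Nat 5 5) (\(p : Pi (m : Nat). Nat). refl Nat 5) (\(μ : Pi (i : Nat). Nat). refl Nat 5)
reduction steps (normal order): 8
term was already normal: no
first redex: a beta-redex


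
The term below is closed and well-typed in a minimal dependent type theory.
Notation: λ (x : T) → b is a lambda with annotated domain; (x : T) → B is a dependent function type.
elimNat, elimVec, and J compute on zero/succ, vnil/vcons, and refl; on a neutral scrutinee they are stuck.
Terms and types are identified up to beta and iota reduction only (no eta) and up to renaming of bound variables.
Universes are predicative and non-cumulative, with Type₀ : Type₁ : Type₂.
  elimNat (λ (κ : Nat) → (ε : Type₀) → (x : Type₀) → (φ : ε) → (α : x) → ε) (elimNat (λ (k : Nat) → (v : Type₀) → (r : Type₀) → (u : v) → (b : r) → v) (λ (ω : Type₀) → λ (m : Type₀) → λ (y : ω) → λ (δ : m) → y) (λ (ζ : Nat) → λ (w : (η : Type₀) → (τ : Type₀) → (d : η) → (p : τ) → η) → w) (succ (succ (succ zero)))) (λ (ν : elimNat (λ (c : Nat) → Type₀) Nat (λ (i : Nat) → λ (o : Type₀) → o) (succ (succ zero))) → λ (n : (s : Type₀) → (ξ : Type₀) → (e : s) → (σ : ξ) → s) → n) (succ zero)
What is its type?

the term's type:
  (κ : Type₀) → (ε : Type₀) → (x : κ) → (φ : ε) → κ


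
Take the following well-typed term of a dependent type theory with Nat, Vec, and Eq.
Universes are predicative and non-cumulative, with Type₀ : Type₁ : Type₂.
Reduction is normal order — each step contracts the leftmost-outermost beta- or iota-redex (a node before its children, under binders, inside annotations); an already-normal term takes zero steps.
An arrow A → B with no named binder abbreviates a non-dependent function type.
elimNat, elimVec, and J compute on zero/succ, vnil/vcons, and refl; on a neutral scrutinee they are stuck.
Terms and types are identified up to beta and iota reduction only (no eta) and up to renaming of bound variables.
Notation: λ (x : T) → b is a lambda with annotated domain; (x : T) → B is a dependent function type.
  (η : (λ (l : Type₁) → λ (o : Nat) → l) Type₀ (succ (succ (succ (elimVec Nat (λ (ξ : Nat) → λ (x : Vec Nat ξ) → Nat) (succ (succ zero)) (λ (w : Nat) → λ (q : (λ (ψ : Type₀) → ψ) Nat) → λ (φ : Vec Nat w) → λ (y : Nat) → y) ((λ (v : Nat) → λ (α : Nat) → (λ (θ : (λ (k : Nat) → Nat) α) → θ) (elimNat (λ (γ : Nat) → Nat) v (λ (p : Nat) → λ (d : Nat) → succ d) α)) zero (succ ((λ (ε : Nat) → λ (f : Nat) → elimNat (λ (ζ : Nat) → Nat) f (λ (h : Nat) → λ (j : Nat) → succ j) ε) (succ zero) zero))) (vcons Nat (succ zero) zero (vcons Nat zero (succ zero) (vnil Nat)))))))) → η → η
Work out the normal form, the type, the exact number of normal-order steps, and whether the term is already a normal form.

normal form:
  (η : Type₀) → η → η
inferred type:
  Type₁
steps to reach normal form (normal order): 2
already normal: no
first contracted redex: a beta-redex


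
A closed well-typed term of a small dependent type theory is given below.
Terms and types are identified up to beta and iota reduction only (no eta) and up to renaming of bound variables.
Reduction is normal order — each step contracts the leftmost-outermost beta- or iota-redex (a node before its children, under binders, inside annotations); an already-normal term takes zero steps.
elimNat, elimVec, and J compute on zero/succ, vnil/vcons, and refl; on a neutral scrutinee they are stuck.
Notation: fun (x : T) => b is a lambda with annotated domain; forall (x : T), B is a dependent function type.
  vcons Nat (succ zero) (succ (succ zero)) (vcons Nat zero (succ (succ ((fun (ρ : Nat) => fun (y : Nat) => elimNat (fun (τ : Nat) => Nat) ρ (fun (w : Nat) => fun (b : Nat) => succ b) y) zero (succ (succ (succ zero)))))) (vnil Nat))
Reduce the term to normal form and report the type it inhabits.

resulting normal form:
  vcons Nat (succ zero) (succ (succ zero)) (vcons Nat zero (succ (succ (succ (succ (succ zero))))) (vnil Nat))
inferred type:
  Vec Nat (succ (succ zero))
observation: reduction starts at a beta-redex, and 12 normal-order steps reach the normal form.
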